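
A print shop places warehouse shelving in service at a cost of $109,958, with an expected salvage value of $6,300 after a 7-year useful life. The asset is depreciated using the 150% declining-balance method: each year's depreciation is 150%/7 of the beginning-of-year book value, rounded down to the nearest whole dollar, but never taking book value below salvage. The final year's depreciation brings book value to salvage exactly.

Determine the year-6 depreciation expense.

$7,056

Depreciable base = $109,958 − $6,300 = $103,658.
Year 1: ⌊$109,958 × 150%/7⌋ = $23,562. Book value $86,396.
Year 2: ⌊$86,396 × 150%/7⌋ = $18,513. Book value $67,883.
Year 3: ⌊$67,883 × 150%/7⌋ = $14,546. Book value $53,337.
Year 4: ⌊$53,337 × 150%/7⌋ = $11,429. Book value $41,908.
Year 5: ⌊$41,908 × 150%/7⌋ = $8,980. Book value $32,928.
Year 6: ⌊$32,928 × 150%/7⌋ = $7,056. Book value $25,872.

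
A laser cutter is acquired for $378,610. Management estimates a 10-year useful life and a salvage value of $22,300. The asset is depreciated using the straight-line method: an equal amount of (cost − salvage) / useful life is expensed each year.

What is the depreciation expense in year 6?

$35,631

Depreciable base = $378,610 − $22,300 = $356,310.
Annual expense = $356,310 / 10 = $35,631.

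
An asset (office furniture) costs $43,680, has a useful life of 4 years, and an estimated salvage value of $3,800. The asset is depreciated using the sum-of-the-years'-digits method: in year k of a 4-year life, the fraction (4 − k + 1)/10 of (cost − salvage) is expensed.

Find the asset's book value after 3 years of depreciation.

$7,788

Depreciable base = $43,680 − $3,800 = $39,880.
Sum of the years' digits = 4+3+2+1 = 10.
Year 1: $39,880 × 4/10 = $15,952. Book value $27,728.
Year 2: $39,880 × 3/10 = $11,964. Book value $15,764.
Year 3: $39,880 × 2/10 = $7,976. Book value $7,788.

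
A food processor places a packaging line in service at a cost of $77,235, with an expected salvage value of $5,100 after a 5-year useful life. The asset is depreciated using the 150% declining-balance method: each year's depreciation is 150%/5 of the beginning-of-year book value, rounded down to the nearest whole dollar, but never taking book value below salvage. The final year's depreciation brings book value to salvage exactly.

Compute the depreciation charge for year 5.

Depreciable base = $77,235 − $5,100 = $72,135.
Year 1: ⌊$77,235 × 150%/5⌋ = $23,170. Book value $54,065.
Year 2: ⌊$54,065 × 150%/5⌋ = $16,219. Book value $37,846.
Year 3: ⌊$37,846 × 150%/5⌋ = $11,353. Book value $26,493.
Year 4: ⌊$26,493 × 150%/5⌋ = $7,947. Book value $18,546.
Year 5 (final): $18,546 − $5,100 = $13,446. Book value $5,100.

$13,446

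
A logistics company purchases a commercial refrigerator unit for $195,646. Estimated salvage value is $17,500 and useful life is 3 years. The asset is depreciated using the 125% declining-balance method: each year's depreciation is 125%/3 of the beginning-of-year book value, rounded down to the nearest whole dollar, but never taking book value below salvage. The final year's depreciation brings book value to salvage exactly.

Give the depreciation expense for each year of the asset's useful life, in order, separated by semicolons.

Depreciable base = $195,646 − $17,500 = $178,146.
Year 1: ⌊$195,646 × 125%/3⌋ = $81,519. Book value $114,127.
Year 2: ⌊$114,127 × 125%/3⌋ = $47,552. Book value $66,575.
Year 3 (final): $66,575 − $17,500 = $49,075. Book value $17,500.

$81,519; $47,552; $49,075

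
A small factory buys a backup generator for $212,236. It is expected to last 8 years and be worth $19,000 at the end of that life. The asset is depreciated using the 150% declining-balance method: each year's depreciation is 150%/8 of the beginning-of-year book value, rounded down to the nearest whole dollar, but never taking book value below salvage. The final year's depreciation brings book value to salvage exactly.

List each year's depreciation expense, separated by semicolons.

$39,794; $32,332; $26,270; $21,345; $17,342; $14,091; $11,449; $30,613

Depreciable base = $212,236 − $19,000 = $193,236.
Year 1: ⌊$212,236 × 150%/8⌋ = $39,794. Book value $172,442.
Year 2: ⌊$172,442 × 150%/8⌋ = $32,332. Book value $140,110.
Year 3: ⌊$140,110 × 150%/8⌋ = $26,270. Book value $113,840.
Year 4: ⌊$113,840 × 150%/8⌋ = $21,345. Book value $92,495.
Year 5: ⌊$92,495 × 150%/8⌋ = $17,342. Book value $75,153.
Year 6: ⌊$75,153 × 150%/8⌋ = $14,091. Book value $61,062.
Year 7: ⌊$61,062 × 150%/8⌋ = $11,449. Book value $49,613.
Year 8 (final): $49,613 − $19,000 = $30,613. Book value $19,000.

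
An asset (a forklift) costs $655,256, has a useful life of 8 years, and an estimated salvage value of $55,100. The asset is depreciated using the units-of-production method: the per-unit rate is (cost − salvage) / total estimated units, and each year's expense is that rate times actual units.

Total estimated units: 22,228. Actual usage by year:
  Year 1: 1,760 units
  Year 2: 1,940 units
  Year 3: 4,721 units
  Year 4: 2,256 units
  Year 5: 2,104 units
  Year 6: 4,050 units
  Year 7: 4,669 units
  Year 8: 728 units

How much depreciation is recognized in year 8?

$19,656

Depreciable base = $655,256 − $55,100 = $600,156.
Rate = $600,156 / 22,228 units = $27 per unit.
Year 1: 1,760 × $27 = $47,520. Book value $607,736.
Year 2: 1,940 × $27 = $52,380. Book value $555,356.
Year 3: 4,721 × $27 = $127,467. Book value $427,889.
Year 4: 2,256 × $27 = $60,912. Book value $366,977.
Year 5: 2,104 × $27 = $56,808. Book value $310,169.
Year 6: 4,050 × $27 = $109,350. Book value $200,819.
Year 7: 4,669 × $27 = $126,063. Book value $74,756.
Year 8: 728 × $27 = $19,656. Book value $55,100.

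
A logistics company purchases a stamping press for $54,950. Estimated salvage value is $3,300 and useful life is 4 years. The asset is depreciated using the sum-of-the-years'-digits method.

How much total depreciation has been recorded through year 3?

$46,485

Depreciable base = $54,950 − $3,300 = $51,650.
Sum of the years' digits = 4+3+2+1 = 10.
Year 1: $51,650 × 4/10 = $20,660. Book value $34,290.
Year 2: $51,650 × 3/10 = $15,495. Book value $18,795.
Year 3: $51,650 × 2/10 = $10,330. Book value $8,465.
Accumulated through year 3 = $54,950 − $8,465 = $46,485.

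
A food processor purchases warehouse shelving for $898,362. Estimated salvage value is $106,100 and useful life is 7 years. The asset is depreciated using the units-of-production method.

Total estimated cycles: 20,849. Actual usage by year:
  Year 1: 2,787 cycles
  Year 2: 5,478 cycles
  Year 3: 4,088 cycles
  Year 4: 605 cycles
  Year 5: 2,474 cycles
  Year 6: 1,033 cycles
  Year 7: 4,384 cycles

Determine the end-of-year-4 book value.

Depreciable base = $898,362 − $106,100 = $792,262.
Rate = $792,262 / 20,849 cycles = $38 per cycle.
Year 1: 2,787 × $38 = $105,906. Book value $792,456.
Year 2: 5,478 × $38 = $208,164. Book value $584,292.
Year 3: 4,088 × $38 = $155,344. Book value $428,948.
Year 4: 605 × $38 = $22,990. Book value $405,958.

$405,958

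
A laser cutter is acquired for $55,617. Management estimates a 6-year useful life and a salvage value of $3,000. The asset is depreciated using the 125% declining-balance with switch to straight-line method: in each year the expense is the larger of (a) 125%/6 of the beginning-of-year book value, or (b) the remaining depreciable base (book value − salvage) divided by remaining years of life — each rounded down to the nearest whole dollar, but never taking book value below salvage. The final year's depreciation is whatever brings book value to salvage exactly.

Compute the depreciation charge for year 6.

$7,965

Depreciable base = $55,617 − $3,000 = $52,617.
Year 1: DB = ⌊$55,617 × 125%/6⌋ = $11,586; SL = ⌊$52,617/6⌋ = $8,769 → take DB $11,586. Book value $44,031.
Year 2: DB = ⌊$44,031 × 125%/6⌋ = $9,173; SL = ⌊$41,031/5⌋ = $8,206 → take DB $9,173. Book value $34,858.
Year 3: DB = ⌊$34,858 × 125%/6⌋ = $7,262; SL = ⌊$31,858/4⌋ = $7,964 → take SL $7,964. Book value $26,894.
Year 4: DB = ⌊$26,894 × 125%/6⌋ = $5,602; SL = ⌊$23,894/3⌋ = $7,964 → take SL $7,964. Book value $18,930.
Year 5: DB = ⌊$18,930 × 125%/6⌋ = $3,943; SL = ⌊$15,930/2⌋ = $7,965 → take SL $7,965. Book value $10,965.
Year 6 (final): $10,965 − $3,000 = $7,965. Book value $3,000.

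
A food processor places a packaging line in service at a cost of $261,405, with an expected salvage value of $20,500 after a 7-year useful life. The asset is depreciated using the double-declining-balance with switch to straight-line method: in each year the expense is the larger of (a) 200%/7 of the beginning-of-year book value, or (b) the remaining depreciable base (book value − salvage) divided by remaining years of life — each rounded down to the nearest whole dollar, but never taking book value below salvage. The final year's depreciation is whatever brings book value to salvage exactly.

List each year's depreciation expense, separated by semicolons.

Depreciable base = $261,405 − $20,500 = $240,905.
Year 1: DB = ⌊$261,405 × 200%/7⌋ = $74,687; SL = ⌊$240,905/7⌋ = $34,415 → take DB $74,687. Book value $186,718.
Year 2: DB = ⌊$186,718 × 200%/7⌋ = $53,348; SL = ⌊$166,218/6⌋ = $27,703 → take DB $53,348. Book value $133,370.
Year 3: DB = ⌊$133,370 × 200%/7⌋ = $38,105; SL = ⌊$112,870/5⌋ = $22,574 → take DB $38,105. Book value $95,265.
Year 4: DB = ⌊$95,265 × 200%/7⌋ = $27,218; SL = ⌊$74,765/4⌋ = $18,691 → take DB $27,218. Book value $68,047.
Year 5: DB = ⌊$68,047 × 200%/7⌋ = $19,442; SL = ⌊$47,547/3⌋ = $15,849 → take DB $19,442. Book value $48,605.
Year 6: DB = ⌊$48,605 × 200%/7⌋ = $13,887; SL = ⌊$28,105/2⌋ = $14,052 → take SL $14,052. Book value $34,553.
Year 7 (final): $34,553 − $20,500 = $14,053. Book value $20,500.

$74,687; $53,348; $38,105; $27,218; $19,442; $14,052; $14,053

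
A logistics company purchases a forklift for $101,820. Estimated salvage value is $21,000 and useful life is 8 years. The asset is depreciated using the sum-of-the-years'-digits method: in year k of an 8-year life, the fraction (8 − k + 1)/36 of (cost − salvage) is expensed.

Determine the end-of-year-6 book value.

$27,735

Depreciable base = $101,820 − $21,000 = $80,820.
Sum of the years' digits = 8+7+6+5+4+3+2+1 = 36.
Year 1: $80,820 × 8/36 = $17,960. Book value $83,860.
Year 2: $80,820 × 7/36 = $15,715. Book value $68,145.
Year 3: $80,820 × 6/36 = $13,470. Book value $54,675.
Year 4: $80,820 × 5/36 = $11,225. Book value $43,450.
Year 5: $80,820 × 4/36 = $8,980. Book value $34,470.
Year 6: $80,820 × 3/36 = $6,735. Book value $27,735.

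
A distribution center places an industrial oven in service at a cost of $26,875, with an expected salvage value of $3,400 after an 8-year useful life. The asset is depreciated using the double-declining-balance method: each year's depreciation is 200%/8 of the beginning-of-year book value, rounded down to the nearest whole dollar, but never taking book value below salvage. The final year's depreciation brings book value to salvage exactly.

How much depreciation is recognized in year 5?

$2,126

Depreciable base = $26,875 − $3,400 = $23,475.
Year 1: ⌊$26,875 × 200%/8⌋ = $6,718. Book value $20,157.
Year 2: ⌊$20,157 × 200%/8⌋ = $5,039. Book value $15,118.
Year 3: ⌊$15,118 × 200%/8⌋ = $3,779. Book value $11,339.
Year 4: ⌊$11,339 × 200%/8⌋ = $2,834. Book value $8,505.
Year 5: ⌊$8,505 × 200%/8⌋ = $2,126. Book value $6,379.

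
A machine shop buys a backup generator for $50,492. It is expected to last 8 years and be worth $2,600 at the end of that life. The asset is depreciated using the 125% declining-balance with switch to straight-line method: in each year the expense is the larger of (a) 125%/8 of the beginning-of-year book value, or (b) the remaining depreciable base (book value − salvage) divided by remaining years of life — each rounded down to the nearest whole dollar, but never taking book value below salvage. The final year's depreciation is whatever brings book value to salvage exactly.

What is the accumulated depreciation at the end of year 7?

$42,345

Depreciable base = $50,492 − $2,600 = $47,892.
Year 1: DB = ⌊$50,492 × 125%/8⌋ = $7,889; SL = ⌊$47,892/8⌋ = $5,986 → take DB $7,889. Book value $42,603.
Year 2: DB = ⌊$42,603 × 125%/8⌋ = $6,656; SL = ⌊$40,003/7⌋ = $5,714 → take DB $6,656. Book value $35,947.
Year 3: DB = ⌊$35,947 × 125%/8⌋ = $5,616; SL = ⌊$33,347/6⌋ = $5,557 → take DB $5,616. Book value $30,331.
Year 4: DB = ⌊$30,331 × 125%/8⌋ = $4,739; SL = ⌊$27,731/5⌋ = $5,546 → take SL $5,546. Book value $24,785.
Year 5: DB = ⌊$24,785 × 125%/8⌋ = $3,872; SL = ⌊$22,185/4⌋ = $5,546 → take SL $5,546. Book value $19,239.
Year 6: DB = ⌊$19,239 × 125%/8⌋ = $3,006; SL = ⌊$16,639/3⌋ = $5,546 → take SL $5,546. Book value $13,693.
Year 7: DB = ⌊$13,693 × 125%/8⌋ = $2,139; SL = ⌊$11,093/2⌋ = $5,546 → take SL $5,546. Book value $8,147.
Accumulated through year 7 = $50,492 − $8,147 = $42,345.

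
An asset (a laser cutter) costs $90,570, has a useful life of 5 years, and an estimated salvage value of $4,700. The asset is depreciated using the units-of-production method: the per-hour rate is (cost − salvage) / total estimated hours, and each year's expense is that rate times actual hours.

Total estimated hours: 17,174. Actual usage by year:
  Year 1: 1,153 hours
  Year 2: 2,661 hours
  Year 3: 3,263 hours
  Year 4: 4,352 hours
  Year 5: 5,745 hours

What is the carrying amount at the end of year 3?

$55,185

Depreciable base = $90,570 − $4,700 = $85,870.
Rate = $85,870 / 17,174 hours = $5 per hour.
Year 1: 1,153 × $5 = $5,765. Book value $84,805.
Year 2: 2,661 × $5 = $13,305. Book value $71,500.
Year 3: 3,263 × $5 = $16,315. Book value $55,185.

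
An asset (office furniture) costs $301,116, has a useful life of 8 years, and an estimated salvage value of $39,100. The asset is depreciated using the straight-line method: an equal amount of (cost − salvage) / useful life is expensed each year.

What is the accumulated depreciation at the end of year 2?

Depreciable base = $301,116 − $39,100 = $262,016.
Annual expense = $262,016 / 8 = $32,752.
End of year 1: book value $268,364.
End of year 2: book value $235,612.
Accumulated through year 2 = $301,116 − $235,612 = $65,504.

$65,504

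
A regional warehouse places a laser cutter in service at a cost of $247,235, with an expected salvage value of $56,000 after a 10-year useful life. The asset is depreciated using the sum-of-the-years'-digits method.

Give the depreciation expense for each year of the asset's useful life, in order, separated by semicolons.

$34,770; $31,293; $27,816; $24,339; $20,862; $17,385; $13,908; $10,431; $6,954; $3,477

Depreciable base = $247,235 − $56,000 = $191,235.
Sum of the years' digits = 10+9+8+7+6+5+4+3+2+1 = 55.
Year 1: $191,235 × 10/55 = $34,770. Book value $212,465.
Year 2: $191,235 × 9/55 = $31,293. Book value $181,172.
Year 3: $191,235 × 8/55 = $27,816. Book value $153,356.
Year 4: $191,235 × 7/55 = $24,339. Book value $129,017.
Year 5: $191,235 × 6/55 = $20,862. Book value $108,155.
Year 6: $191,235 × 5/55 = $17,385. Book value $90,770.
Year 7: $191,235 × 4/55 = $13,908. Book value $76,862.
Year 8: $191,235 × 3/55 = $10,431. Book value $66,431.
Year 9: $191,235 × 2/55 = $6,954. Book value $59,477.
Year 10: $191,235 × 1/55 = $3,477. Book value $56,000.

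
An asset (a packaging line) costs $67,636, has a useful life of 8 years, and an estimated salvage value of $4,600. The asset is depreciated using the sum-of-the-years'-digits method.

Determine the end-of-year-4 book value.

Depreciable base = $67,636 − $4,600 = $63,036.
Sum of the years' digits = 8+7+6+5+4+3+2+1 = 36.
Year 1: $63,036 × 8/36 = $14,008. Book value $53,628.
Year 2: $63,036 × 7/36 = $12,257. Book value $41,371.
Year 3: $63,036 × 6/36 = $10,506. Book value $30,865.
Year 4: $63,036 × 5/36 = $8,755. Book value $22,110.

$22,110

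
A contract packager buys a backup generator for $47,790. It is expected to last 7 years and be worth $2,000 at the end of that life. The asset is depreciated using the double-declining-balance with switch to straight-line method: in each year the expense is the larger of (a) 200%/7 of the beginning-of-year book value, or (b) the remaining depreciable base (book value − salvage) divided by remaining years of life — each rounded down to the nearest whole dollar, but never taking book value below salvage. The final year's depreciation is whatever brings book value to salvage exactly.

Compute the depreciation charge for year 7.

$3,444

Depreciable base = $47,790 − $2,000 = $45,790.
Year 1: DB = ⌊$47,790 × 200%/7⌋ = $13,654; SL = ⌊$45,790/7⌋ = $6,541 → take DB $13,654. Book value $34,136.
Year 2: DB = ⌊$34,136 × 200%/7⌋ = $9,753; SL = ⌊$32,136/6⌋ = $5,356 → take DB $9,753. Book value $24,383.
Year 3: DB = ⌊$24,383 × 200%/7⌋ = $6,966; SL = ⌊$22,383/5⌋ = $4,476 → take DB $6,966. Book value $17,417.
Year 4: DB = ⌊$17,417 × 200%/7⌋ = $4,976; SL = ⌊$15,417/4⌋ = $3,854 → take DB $4,976. Book value $12,441.
Year 5: DB = ⌊$12,441 × 200%/7⌋ = $3,554; SL = ⌊$10,441/3⌋ = $3,480 → take DB $3,554. Book value $8,887.
Year 6: DB = ⌊$8,887 × 200%/7⌋ = $2,539; SL = ⌊$6,887/2⌋ = $3,443 → take SL $3,443. Book value $5,444.
Year 7 (final): $5,444 − $2,000 = $3,444. Book value $2,000.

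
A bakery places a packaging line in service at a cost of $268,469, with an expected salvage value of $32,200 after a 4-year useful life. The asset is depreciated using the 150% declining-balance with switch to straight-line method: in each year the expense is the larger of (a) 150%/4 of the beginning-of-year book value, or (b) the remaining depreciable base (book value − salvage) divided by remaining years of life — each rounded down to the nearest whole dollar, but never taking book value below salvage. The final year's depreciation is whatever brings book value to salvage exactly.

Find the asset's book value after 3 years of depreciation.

$65,545

Depreciable base = $268,469 − $32,200 = $236,269.
Year 1: DB = ⌊$268,469 × 150%/4⌋ = $100,675; SL = ⌊$236,269/4⌋ = $59,067 → take DB $100,675. Book value $167,794.
Year 2: DB = ⌊$167,794 × 150%/4⌋ = $62,922; SL = ⌊$135,594/3⌋ = $45,198 → take DB $62,922. Book value $104,872.
Year 3: DB = ⌊$104,872 × 150%/4⌋ = $39,327; SL = ⌊$72,672/2⌋ = $36,336 → take DB $39,327. Book value $65,545.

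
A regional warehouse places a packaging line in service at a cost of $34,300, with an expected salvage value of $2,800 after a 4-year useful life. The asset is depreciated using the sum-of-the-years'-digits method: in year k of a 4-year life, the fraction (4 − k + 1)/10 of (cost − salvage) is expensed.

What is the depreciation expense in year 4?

Depreciable base = $34,300 − $2,800 = $31,500.
Sum of the years' digits = 4+3+2+1 = 10.
Year 1: $31,500 × 4/10 = $12,600. Book value $21,700.
Year 2: $31,500 × 3/10 = $9,450. Book value $12,250.
Year 3: $31,500 × 2/10 = $6,300. Book value $5,950.
Year 4: $31,500 × 1/10 = $3,150. Book value $2,800.

$3,150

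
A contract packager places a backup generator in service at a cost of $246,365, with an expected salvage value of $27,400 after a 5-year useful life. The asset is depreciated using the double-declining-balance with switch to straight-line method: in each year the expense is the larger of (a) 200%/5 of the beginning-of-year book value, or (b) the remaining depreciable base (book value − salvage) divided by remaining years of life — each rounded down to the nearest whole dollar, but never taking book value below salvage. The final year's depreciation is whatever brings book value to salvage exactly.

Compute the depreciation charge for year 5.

Depreciable base = $246,365 − $27,400 = $218,965.
Year 1: DB = ⌊$246,365 × 200%/5⌋ = $98,546; SL = ⌊$218,965/5⌋ = $43,793 → take DB $98,546. Book value $147,819.
Year 2: DB = ⌊$147,819 × 200%/5⌋ = $59,127; SL = ⌊$120,419/4⌋ = $30,104 → take DB $59,127. Book value $88,692.
Year 3: DB = ⌊$88,692 × 200%/5⌋ = $35,476; SL = ⌊$61,292/3⌋ = $20,430 → take DB $35,476. Book value $53,216.
Year 4: DB = ⌊$53,216 × 200%/5⌋ = $21,286; SL = ⌊$25,816/2⌋ = $12,908 → take DB $21,286. Book value $31,930.
Year 5 (final): $31,930 − $27,400 = $4,530. Book value $27,400.

$4,530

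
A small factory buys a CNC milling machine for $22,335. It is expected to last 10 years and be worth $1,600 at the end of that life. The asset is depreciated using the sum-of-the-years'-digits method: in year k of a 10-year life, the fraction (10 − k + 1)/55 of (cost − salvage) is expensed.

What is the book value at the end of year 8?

Depreciable base = $22,335 − $1,600 = $20,735.
Sum of the years' digits = 10+9+8+7+6+5+4+3+2+1 = 55.
Year 1: $20,735 × 10/55 = $3,770. Book value $18,565.
Year 2: $20,735 × 9/55 = $3,393. Book value $15,172.
Year 3: $20,735 × 8/55 = $3,016. Book value $12,156.
Year 4: $20,735 × 7/55 = $2,639. Book value $9,517.
Year 5: $20,735 × 6/55 = $2,262. Book value $7,255.
Year 6: $20,735 × 5/55 = $1,885. Book value $5,370.
Year 7: $20,735 × 4/55 = $1,508. Book value $3,862.
Year 8: $20,735 × 3/55 = $1,131. Book value $2,731.

$2,731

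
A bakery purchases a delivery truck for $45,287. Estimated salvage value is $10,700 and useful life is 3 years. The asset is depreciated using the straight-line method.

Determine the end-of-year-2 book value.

Depreciable base = $45,287 − $10,700 = $34,587.
Annual expense = $34,587 / 3 = $11,529.
End of year 1: book value $33,758.
End of year 2: book value $22,229.

$22,229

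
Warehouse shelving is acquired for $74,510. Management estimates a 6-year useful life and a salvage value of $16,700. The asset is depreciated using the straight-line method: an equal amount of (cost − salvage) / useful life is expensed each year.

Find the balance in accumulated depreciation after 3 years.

$28,905

Depreciable base = $74,510 − $16,700 = $57,810.
Annual expense = $57,810 / 6 = $9,635.
End of year 1: book value $64,875.
End of year 2: book value $55,240.
End of year 3: book value $45,605.
Accumulated through year 3 = $74,510 − $45,605 = $28,905.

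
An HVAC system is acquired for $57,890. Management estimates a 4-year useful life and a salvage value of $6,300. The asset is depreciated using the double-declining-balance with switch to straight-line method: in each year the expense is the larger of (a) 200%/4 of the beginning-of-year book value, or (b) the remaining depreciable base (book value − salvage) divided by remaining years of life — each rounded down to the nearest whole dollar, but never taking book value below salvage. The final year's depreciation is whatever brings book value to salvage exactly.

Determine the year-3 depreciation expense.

$7,236

Depreciable base = $57,890 − $6,300 = $51,590.
Year 1: DB = ⌊$57,890 × 200%/4⌋ = $28,945; SL = ⌊$51,590/4⌋ = $12,897 → take DB $28,945. Book value $28,945.
Year 2: DB = ⌊$28,945 × 200%/4⌋ = $14,472; SL = ⌊$22,645/3⌋ = $7,548 → take DB $14,472. Book value $14,473.
Year 3: DB = ⌊$14,473 × 200%/4⌋ = $7,236; SL = ⌊$8,173/2⌋ = $4,086 → take DB $7,236. Book value $7,237.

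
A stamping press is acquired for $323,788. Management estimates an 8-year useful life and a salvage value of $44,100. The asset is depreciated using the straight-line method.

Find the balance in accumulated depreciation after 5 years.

Depreciable base = $323,788 − $44,100 = $279,688.
Annual expense = $279,688 / 8 = $34,961.
End of year 1: book value $288,827.
End of year 2: book value $253,866.
End of year 3: book value $218,905.
End of year 4: book value $183,944.
End of year 5: book value $148,983.
Accumulated through year 5 = $323,788 − $148,983 = $174,805.

$174,805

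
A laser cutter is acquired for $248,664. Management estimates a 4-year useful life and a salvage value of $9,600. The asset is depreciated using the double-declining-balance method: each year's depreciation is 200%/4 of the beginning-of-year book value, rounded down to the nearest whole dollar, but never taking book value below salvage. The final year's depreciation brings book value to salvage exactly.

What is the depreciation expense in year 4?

Depreciable base = $248,664 − $9,600 = $239,064.
Year 1: ⌊$248,664 × 200%/4⌋ = $124,332. Book value $124,332.
Year 2: ⌊$124,332 × 200%/4⌋ = $62,166. Book value $62,166.
Year 3: ⌊$62,166 × 200%/4⌋ = $31,083. Book value $31,083.
Year 4 (final): $31,083 − $9,600 = $21,483. Book value $9,600.

$21,483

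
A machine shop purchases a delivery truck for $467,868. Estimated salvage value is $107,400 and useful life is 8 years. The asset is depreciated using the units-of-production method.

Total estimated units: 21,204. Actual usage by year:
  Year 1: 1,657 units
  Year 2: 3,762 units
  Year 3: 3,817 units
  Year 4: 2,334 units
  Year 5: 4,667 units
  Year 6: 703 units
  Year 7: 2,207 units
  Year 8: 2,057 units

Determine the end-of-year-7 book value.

$142,369

Depreciable base = $467,868 − $107,400 = $360,468.
Rate = $360,468 / 21,204 units = $17 per unit.
Year 1: 1,657 × $17 = $28,169. Book value $439,699.
Year 2: 3,762 × $17 = $63,954. Book value $375,745.
Year 3: 3,817 × $17 = $64,889. Book value $310,856.
Year 4: 2,334 × $17 = $39,678. Book value $271,178.
Year 5: 4,667 × $17 = $79,339. Book value $191,839.
Year 6: 703 × $17 = $11,951. Book value $179,888.
Year 7: 2,207 × $17 = $37,519. Book value $142,369.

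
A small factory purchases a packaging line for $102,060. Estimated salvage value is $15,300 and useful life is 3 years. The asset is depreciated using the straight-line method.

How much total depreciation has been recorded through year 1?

Depreciable base = $102,060 − $15,300 = $86,760.
Annual expense = $86,760 / 3 = $28,920.
End of year 1: book value $73,140.
Accumulated through year 1 = $102,060 − $73,140 = $28,920.

$28,920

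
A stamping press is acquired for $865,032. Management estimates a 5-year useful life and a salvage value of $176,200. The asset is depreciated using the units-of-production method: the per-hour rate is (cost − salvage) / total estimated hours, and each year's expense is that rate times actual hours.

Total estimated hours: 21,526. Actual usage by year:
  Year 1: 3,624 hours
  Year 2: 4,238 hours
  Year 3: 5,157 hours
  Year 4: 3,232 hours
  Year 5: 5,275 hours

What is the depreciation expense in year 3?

$165,024

Depreciable base = $865,032 − $176,200 = $688,832.
Rate = $688,832 / 21,526 hours = $32 per hour.
Year 1: 3,624 × $32 = $115,968. Book value $749,064.
Year 2: 4,238 × $32 = $135,616. Book value $613,448.
Year 3: 5,157 × $32 = $165,024. Book value $448,424.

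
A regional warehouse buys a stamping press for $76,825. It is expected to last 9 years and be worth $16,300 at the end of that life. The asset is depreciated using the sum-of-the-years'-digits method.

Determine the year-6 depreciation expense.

$5,380

Depreciable base = $76,825 − $16,300 = $60,525.
Sum of the years' digits = 9+8+7+6+5+4+3+2+1 = 45.
Year 1: $60,525 × 9/45 = $12,105. Book value $64,720.
Year 2: $60,525 × 8/45 = $10,760. Book value $53,960.
Year 3: $60,525 × 7/45 = $9,415. Book value $44,545.
Year 4: $60,525 × 6/45 = $8,070. Book value $36,475.
Year 5: $60,525 × 5/45 = $6,725. Book value $29,750.
Year 6: $60,525 × 4/45 = $5,380. Book value $24,370.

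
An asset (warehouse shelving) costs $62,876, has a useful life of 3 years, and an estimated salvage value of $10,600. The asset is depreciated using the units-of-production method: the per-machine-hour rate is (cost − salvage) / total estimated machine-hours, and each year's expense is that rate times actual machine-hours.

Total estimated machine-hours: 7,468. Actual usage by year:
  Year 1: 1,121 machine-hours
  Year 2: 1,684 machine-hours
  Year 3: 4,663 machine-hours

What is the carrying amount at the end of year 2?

Depreciable base = $62,876 − $10,600 = $52,276.
Rate = $52,276 / 7,468 machine-hours = $7 per machine-hour.
Year 1: 1,121 × $7 = $7,847. Book value $55,029.
Year 2: 1,684 × $7 = $11,788. Book value $43,241.

$43,241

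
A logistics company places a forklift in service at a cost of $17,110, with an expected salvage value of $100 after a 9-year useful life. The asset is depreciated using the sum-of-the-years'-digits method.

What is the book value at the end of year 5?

Depreciable base = $17,110 − $100 = $17,010.
Sum of the years' digits = 9+8+7+6+5+4+3+2+1 = 45.
Year 1: $17,010 × 9/45 = $3,402. Book value $13,708.
Year 2: $17,010 × 8/45 = $3,024. Book value $10,684.
Year 3: $17,010 × 7/45 = $2,646. Book value $8,038.
Year 4: $17,010 × 6/45 = $2,268. Book value $5,770.
Year 5: $17,010 × 5/45 = $1,890. Book value $3,880.

$3,880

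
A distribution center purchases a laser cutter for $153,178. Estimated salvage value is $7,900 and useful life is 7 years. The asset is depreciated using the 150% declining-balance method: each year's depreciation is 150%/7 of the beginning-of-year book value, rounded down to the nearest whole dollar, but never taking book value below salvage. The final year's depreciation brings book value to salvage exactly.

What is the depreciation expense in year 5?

$12,510

Depreciable base = $153,178 − $7,900 = $145,278.
Year 1: ⌊$153,178 × 150%/7⌋ = $32,823. Book value $120,355.
Year 2: ⌊$120,355 × 150%/7⌋ = $25,790. Book value $94,565.
Year 3: ⌊$94,565 × 150%/7⌋ = $20,263. Book value $74,302.
Year 4: ⌊$74,302 × 150%/7⌋ = $15,921. Book value $58,381.
Year 5: ⌊$58,381 × 150%/7⌋ = $12,510. Book value $45,871.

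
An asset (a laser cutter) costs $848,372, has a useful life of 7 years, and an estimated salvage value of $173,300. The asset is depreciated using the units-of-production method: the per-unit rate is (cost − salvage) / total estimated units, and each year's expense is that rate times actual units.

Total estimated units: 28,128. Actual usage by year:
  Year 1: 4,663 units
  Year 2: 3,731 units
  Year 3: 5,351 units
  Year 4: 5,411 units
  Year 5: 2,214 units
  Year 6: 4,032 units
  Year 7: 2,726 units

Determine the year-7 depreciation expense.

$65,424

Depreciable base = $848,372 − $173,300 = $675,072.
Rate = $675,072 / 28,128 units = $24 per unit.
Year 1: 4,663 × $24 = $111,912. Book value $736,460.
Year 2: 3,731 × $24 = $89,544. Book value $646,916.
Year 3: 5,351 × $24 = $128,424. Book value $518,492.
Year 4: 5,411 × $24 = $129,864. Book value $388,628.
Year 5: 2,214 × $24 = $53,136. Book value $335,492.
Year 6: 4,032 × $24 = $96,768. Book value $238,724.
Year 7: 2,726 × $24 = $65,424. Book value $173,300.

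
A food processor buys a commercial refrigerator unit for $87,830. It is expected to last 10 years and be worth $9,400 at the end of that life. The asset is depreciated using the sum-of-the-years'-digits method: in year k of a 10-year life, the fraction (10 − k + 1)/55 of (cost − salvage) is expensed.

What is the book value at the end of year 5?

$30,790

Depreciable base = $87,830 − $9,400 = $78,430.
Sum of the years' digits = 10+9+8+7+6+5+4+3+2+1 = 55.
Year 1: $78,430 × 10/55 = $14,260. Book value $73,570.
Year 2: $78,430 × 9/55 = $12,834. Book value $60,736.
Year 3: $78,430 × 8/55 = $11,408. Book value $49,328.
Year 4: $78,430 × 7/55 = $9,982. Book value $39,346.
Year 5: $78,430 × 6/55 = $8,556. Book value $30,790.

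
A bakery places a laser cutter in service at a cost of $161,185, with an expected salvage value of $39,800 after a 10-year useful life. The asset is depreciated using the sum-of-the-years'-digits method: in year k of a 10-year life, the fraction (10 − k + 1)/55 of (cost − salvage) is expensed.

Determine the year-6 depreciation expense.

$11,035

Depreciable base = $161,185 − $39,800 = $121,385.
Sum of the years' digits = 10+9+8+7+6+5+4+3+2+1 = 55.
Year 1: $121,385 × 10/55 = $22,070. Book value $139,115.
Year 2: $121,385 × 9/55 = $19,863. Book value $119,252.
Year 3: $121,385 × 8/55 = $17,656. Book value $101,596.
Year 4: $121,385 × 7/55 = $15,449. Book value $86,147.
Year 5: $121,385 × 6/55 = $13,242. Book value $72,905.
Year 6: $121,385 × 5/55 = $11,035. Book value $61,870.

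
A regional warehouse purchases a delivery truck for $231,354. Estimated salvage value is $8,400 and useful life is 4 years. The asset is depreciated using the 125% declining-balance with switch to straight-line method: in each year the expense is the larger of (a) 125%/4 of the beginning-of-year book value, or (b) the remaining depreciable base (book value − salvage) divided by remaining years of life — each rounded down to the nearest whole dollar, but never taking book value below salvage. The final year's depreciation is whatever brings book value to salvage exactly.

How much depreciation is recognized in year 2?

$50,218

Depreciable base = $231,354 − $8,400 = $222,954.
Year 1: DB = ⌊$231,354 × 125%/4⌋ = $72,298; SL = ⌊$222,954/4⌋ = $55,738 → take DB $72,298. Book value $159,056.
Year 2: DB = ⌊$159,056 × 125%/4⌋ = $49,705; SL = ⌊$150,656/3⌋ = $50,218 → take SL $50,218. Book value $108,838.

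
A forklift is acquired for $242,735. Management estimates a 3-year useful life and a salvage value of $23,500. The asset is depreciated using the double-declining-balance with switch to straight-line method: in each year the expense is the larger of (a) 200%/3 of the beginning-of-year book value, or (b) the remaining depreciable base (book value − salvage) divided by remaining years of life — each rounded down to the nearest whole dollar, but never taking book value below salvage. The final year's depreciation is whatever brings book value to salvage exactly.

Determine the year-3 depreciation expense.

$3,471

Depreciable base = $242,735 − $23,500 = $219,235.
Year 1: DB = ⌊$242,735 × 200%/3⌋ = $161,823; SL = ⌊$219,235/3⌋ = $73,078 → take DB $161,823. Book value $80,912.
Year 2: DB = ⌊$80,912 × 200%/3⌋ = $53,941; SL = ⌊$57,412/2⌋ = $28,706 → take DB $53,941. Book value $26,971.
Year 3 (final): $26,971 − $23,500 = $3,471. Book value $23,500.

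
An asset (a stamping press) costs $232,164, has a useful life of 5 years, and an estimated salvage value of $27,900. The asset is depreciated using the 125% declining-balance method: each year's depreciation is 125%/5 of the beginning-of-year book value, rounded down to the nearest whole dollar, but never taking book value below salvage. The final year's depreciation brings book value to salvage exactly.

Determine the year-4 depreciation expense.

$24,486

Depreciable base = $232,164 − $27,900 = $204,264.
Year 1: ⌊$232,164 × 125%/5⌋ = $58,041. Book value $174,123.
Year 2: ⌊$174,123 × 125%/5⌋ = $43,530. Book value $130,593.
Year 3: ⌊$130,593 × 125%/5⌋ = $32,648. Book value $97,945.
Year 4: ⌊$97,945 × 125%/5⌋ = $24,486. Book value $73,459.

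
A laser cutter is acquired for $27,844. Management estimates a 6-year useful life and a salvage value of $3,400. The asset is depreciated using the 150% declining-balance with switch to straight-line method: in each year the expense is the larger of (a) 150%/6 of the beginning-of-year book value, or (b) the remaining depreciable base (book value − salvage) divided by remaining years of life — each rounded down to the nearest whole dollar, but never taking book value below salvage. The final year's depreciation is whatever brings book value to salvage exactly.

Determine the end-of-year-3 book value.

$11,748

Depreciable base = $27,844 − $3,400 = $24,444.
Year 1: DB = ⌊$27,844 × 150%/6⌋ = $6,961; SL = ⌊$24,444/6⌋ = $4,074 → take DB $6,961. Book value $20,883.
Year 2: DB = ⌊$20,883 × 150%/6⌋ = $5,220; SL = ⌊$17,483/5⌋ = $3,496 → take DB $5,220. Book value $15,663.
Year 3: DB = ⌊$15,663 × 150%/6⌋ = $3,915; SL = ⌊$12,263/4⌋ = $3,065 → take DB $3,915. Book value $11,748.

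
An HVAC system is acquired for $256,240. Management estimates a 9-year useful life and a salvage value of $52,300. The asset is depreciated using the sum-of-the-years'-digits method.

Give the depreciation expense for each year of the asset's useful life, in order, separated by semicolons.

$40,788; $36,256; $31,724; $27,192; $22,660; $18,128; $13,596; $9,064; $4,532

Depreciable base = $256,240 − $52,300 = $203,940.
Sum of the years' digits = 9+8+7+6+5+4+3+2+1 = 45.
Year 1: $203,940 × 9/45 = $40,788. Book value $215,452.
Year 2: $203,940 × 8/45 = $36,256. Book value $179,196.
Year 3: $203,940 × 7/45 = $31,724. Book value $147,472.
Year 4: $203,940 × 6/45 = $27,192. Book value $120,280.
Year 5: $203,940 × 5/45 = $22,660. Book value $97,620.
Year 6: $203,940 × 4/45 = $18,128. Book value $79,492.
Year 7: $203,940 × 3/45 = $13,596. Book value $65,896.
Year 8: $203,940 × 2/45 = $9,064. Book value $56,832.
Year 9: $203,940 × 1/45 = $4,532. Book value $52,300.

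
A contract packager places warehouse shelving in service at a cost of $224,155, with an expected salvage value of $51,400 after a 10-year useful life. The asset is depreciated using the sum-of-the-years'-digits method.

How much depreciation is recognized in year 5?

Depreciable base = $224,155 − $51,400 = $172,755.
Sum of the years' digits = 10+9+8+7+6+5+4+3+2+1 = 55.
Year 1: $172,755 × 10/55 = $31,410. Book value $192,745.
Year 2: $172,755 × 9/55 = $28,269. Book value $164,476.
Year 3: $172,755 × 8/55 = $25,128. Book value $139,348.
Year 4: $172,755 × 7/55 = $21,987. Book value $117,361.
Year 5: $172,755 × 6/55 = $18,846. Book value $98,515.

$18,846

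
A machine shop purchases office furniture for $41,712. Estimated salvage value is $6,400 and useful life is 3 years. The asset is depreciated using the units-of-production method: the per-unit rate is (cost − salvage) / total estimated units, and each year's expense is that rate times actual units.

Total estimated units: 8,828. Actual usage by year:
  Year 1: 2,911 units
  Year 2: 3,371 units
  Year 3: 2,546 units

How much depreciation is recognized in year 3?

$10,184

Depreciable base = $41,712 − $6,400 = $35,312.
Rate = $35,312 / 8,828 units = $4 per unit.
Year 1: 2,911 × $4 = $11,644. Book value $30,068.
Year 2: 3,371 × $4 = $13,484. Book value $16,584.
Year 3: 2,546 × $4 = $10,184. Book value $6,400.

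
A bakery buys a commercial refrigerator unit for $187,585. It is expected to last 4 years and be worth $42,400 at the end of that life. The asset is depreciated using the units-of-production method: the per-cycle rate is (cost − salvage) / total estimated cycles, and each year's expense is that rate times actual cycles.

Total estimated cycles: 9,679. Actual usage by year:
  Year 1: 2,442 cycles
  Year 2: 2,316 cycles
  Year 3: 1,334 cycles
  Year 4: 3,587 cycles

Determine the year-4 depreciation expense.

$53,805

Depreciable base = $187,585 − $42,400 = $145,185.
Rate = $145,185 / 9,679 cycles = $15 per cycle.
Year 1: 2,442 × $15 = $36,630. Book value $150,955.
Year 2: 2,316 × $15 = $34,740. Book value $116,215.
Year 3: 1,334 × $15 = $20,010. Book value $96,205.
Year 4: 3,587 × $15 = $53,805. Book value $42,400.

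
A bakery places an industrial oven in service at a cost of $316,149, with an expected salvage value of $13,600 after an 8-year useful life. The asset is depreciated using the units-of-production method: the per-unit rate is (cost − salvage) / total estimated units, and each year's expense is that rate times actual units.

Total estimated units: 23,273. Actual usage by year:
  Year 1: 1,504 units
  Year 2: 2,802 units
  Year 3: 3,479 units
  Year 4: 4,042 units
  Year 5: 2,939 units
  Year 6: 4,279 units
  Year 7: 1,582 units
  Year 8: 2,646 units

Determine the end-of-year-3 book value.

$214,944

Depreciable base = $316,149 − $13,600 = $302,549.
Rate = $302,549 / 23,273 units = $13 per unit.
Year 1: 1,504 × $13 = $19,552. Book value $296,597.
Year 2: 2,802 × $13 = $36,426. Book value $260,171.
Year 3: 3,479 × $13 = $45,227. Book value $214,944.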